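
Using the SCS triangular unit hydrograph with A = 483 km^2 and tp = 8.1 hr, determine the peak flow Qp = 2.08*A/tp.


SCS formula: Qp = 2.08 * A / tp.
Qp = 2.08 * 483 / 8.1
   = 1004.64 / 8.1
   = 124.03 m^3/s per cm.

124.03


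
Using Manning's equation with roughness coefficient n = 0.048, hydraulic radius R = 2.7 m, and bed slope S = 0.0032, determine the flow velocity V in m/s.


Manning's equation gives V = (1/n) * R^(2/3) * S^(1/2).
First, compute R^(2/3) = 2.7^(2/3) = 1.939.
Next, S^(1/2) = 0.0032^(1/2) = 0.056569.
Then 1/n = 1/0.048 = 20.83.
V = 20.83 * 1.939 * 0.056569 = 2.2851 m/s.

2.2851


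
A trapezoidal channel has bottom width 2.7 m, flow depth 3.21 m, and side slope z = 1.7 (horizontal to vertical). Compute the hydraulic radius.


For a trapezoidal section with side slope z:
A = (b + z*y)*y = (2.7 + 1.7*3.21)*3.21 = 26.184 m^2.
P = b + 2*y*sqrt(1 + z^2) = 2.7 + 2*3.21*sqrt(1 + 1.7^2) = 15.362 m.
R = A/P = 26.184 / 15.362 = 1.7044 m.

1.7044


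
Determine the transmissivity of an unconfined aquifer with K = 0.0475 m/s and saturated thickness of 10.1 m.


Transmissivity is defined as T = K * h.
T = 0.0475 * 10.1
  = 0.4798 m^2/s.

0.4798


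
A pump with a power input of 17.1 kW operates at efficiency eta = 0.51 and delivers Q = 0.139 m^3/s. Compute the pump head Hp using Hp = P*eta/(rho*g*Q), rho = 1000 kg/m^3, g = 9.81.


Pump head formula: Hp = P * eta / (rho * g * Q).
Numerator: P * eta = 17.1 * 1000 * 0.51 = 8721.0 W.
Denominator: rho * g * Q = 1000 * 9.81 * 0.139 = 1363.59.
Hp = 8721.0 / 1363.59 = 6.4 m.

6.4


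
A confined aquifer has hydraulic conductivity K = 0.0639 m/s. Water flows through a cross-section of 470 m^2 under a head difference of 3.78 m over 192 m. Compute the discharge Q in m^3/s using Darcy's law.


Darcy's law: Q = K * A * i, where i = dh/L.
Hydraulic gradient i = 3.78 / 192 = 0.019688.
Q = 0.0639 * 470 * 0.019688
  = 0.5913 m^3/s.

0.5913


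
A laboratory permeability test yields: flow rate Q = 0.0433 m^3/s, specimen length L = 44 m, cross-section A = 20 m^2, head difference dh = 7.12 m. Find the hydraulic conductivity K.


From K = Q*L / (A*dh):
Numerator: Q*L = 0.0433 * 44 = 1.9052.
Denominator: A*dh = 20 * 7.12 = 142.4.
K = 1.9052 / 142.4 = 0.013379 m/s.

0.013379


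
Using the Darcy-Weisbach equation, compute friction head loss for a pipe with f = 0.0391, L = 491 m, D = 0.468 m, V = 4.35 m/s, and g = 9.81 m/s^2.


Darcy-Weisbach equation: h_f = f * (L/D) * V^2/(2g).
f * L/D = 0.0391 * 491/0.468 = 41.0216.
V^2/(2g) = 4.35^2 / (2*9.81) = 18.9225 / 19.62 = 0.9644 m.
h_f = 41.0216 * 0.9644 = 39.563 m.

39.563


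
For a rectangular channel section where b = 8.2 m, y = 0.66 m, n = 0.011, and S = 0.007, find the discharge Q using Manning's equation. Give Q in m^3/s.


For a rectangular channel, the cross-sectional area A = b * y = 8.2 * 0.66 = 5.41 m^2.
The wetted perimeter P = b + 2y = 8.2 + 2*0.66 = 9.52 m.
Hydraulic radius R = A/P = 5.41/9.52 = 0.5685 m.
Velocity V = (1/n)*R^(2/3)*S^(1/2) = (1/0.011)*0.5685^(2/3)*0.007^(1/2) = 5.2196 m/s.
Discharge Q = A * V = 5.41 * 5.2196 = 28.248 m^3/s.

28.248


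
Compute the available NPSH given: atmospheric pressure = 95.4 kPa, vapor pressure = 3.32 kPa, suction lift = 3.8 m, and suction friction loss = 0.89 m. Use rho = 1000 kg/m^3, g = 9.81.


NPSHa = p_atm/(rho*g) - z_s - hf_s - p_vap/(rho*g).
p_atm/(rho*g) = 95.4*1000 / (1000*9.81) = 9.725 m.
p_vap/(rho*g) = 3.32*1000 / (1000*9.81) = 0.338 m.
NPSHa = 9.725 - 3.8 - 0.89 - 0.338
      = 4.7 m.

4.7


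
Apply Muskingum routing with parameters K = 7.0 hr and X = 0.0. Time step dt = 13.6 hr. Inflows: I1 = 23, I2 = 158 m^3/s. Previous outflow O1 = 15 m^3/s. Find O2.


Muskingum coefficients:
denom = 2*K*(1-X) + dt = 2*7.0*(1-0.0) + 13.6 = 27.6.
C0 = (dt - 2*K*X)/denom = (13.6 - 2*7.0*0.0)/27.6 = 0.4928.
C1 = (dt + 2*K*X)/denom = (13.6 + 2*7.0*0.0)/27.6 = 0.4928.
C2 = (2*K*(1-X) - dt)/denom = 0.0145.
O2 = C0*I2 + C1*I1 + C2*O1
   = 0.4928*158 + 0.4928*23 + 0.0145*15
   = 89.41 m^3/s.

89.41


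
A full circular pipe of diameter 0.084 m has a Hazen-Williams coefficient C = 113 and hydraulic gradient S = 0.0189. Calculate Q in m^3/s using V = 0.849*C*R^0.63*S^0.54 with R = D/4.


For a full circular pipe, R = D/4 = 0.084/4 = 0.021 m.
V = 0.849 * 113 * 0.021^0.63 * 0.0189^0.54
  = 0.849 * 113 * 0.0877 * 0.117298
  = 0.9869 m/s.
Pipe area A = pi*D^2/4 = pi*0.084^2/4 = 0.0055 m^2.
Q = A * V = 0.0055 * 0.9869 = 0.0055 m^3/s.

0.0055


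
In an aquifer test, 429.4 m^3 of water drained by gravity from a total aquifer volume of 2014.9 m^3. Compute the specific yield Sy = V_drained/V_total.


Specific yield Sy = Volume drained / Total volume.
Sy = 429.4 / 2014.9
   = 0.2131.

0.2131


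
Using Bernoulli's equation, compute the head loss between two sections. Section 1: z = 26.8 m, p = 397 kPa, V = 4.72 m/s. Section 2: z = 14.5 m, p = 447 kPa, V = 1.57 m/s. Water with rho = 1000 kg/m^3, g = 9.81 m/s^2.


Total head at each section: H = z + p/(rho*g) + V^2/(2g).
H1 = 26.8 + 397*1000/(1000*9.81) + 4.72^2/(2*9.81)
   = 26.8 + 40.469 + 1.1355
   = 68.404 m.
H2 = 14.5 + 447*1000/(1000*9.81) + 1.57^2/(2*9.81)
   = 14.5 + 45.566 + 0.1256
   = 60.191 m.
h_L = H1 - H2 = 68.404 - 60.191 = 8.213 m.

8.213


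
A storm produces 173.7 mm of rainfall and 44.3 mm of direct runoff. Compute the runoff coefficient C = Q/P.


The runoff coefficient C = runoff depth / rainfall depth.
C = 44.3 / 173.7
  = 0.255.

0.255


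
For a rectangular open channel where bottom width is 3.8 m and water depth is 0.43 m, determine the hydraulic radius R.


For a rectangular section:
Flow area A = b * y = 3.8 * 0.43 = 1.63 m^2.
Wetted perimeter P = b + 2y = 3.8 + 2*0.43 = 4.66 m.
Hydraulic radius R = A/P = 1.63 / 4.66 = 0.3506 m.

0.3506


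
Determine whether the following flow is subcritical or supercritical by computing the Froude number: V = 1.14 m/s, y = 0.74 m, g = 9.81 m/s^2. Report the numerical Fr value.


The Froude number is defined as Fr = V / sqrt(g*y).
g*y = 9.81 * 0.74 = 7.2594.
sqrt(g*y) = sqrt(7.2594) = 2.6943.
Fr = 1.14 / 2.6943 = 0.4231.
Since Fr < 1, the flow is subcritical.

0.4231


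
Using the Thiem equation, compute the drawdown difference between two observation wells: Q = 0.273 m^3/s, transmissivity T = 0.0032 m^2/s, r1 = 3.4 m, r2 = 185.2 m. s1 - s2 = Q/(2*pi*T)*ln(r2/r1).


Thiem equation: s1 - s2 = Q/(2*pi*T) * ln(r2/r1).
ln(r2/r1) = ln(185.2/3.4) = 3.9977.
Q/(2*pi*T) = 0.273 / (2*pi*0.0032) = 0.273 / 0.0201 = 13.5779.
s1 - s2 = 13.5779 * 3.9977 = 54.2799 m.

54.2799


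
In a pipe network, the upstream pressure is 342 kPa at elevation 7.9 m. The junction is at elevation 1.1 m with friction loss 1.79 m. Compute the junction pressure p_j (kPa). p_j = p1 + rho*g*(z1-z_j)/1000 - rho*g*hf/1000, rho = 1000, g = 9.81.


Junction pressure: p_j = p1 + rho*g*(z1 - z_j)/1000 - rho*g*hf/1000.
Elevation term = 1000*9.81*(7.9 - 1.1)/1000 = 66.708 kPa.
Friction term = 1000*9.81*1.79/1000 = 17.56 kPa.
p_j = 342 + 66.708 - 17.56 = 391.15 kPa.

391.15


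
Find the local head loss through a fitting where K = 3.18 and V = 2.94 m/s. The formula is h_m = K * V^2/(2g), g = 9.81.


Minor loss formula: h_m = K * V^2/(2g).
V^2 = 2.94^2 = 8.6436.
V^2/(2g) = 8.6436 / 19.62 = 0.4406 m.
h_m = 3.18 * 0.4406 = 1.401 m.

1.401


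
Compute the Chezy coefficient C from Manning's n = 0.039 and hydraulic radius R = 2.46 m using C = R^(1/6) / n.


The Chezy coefficient relates to Manning's n through C = R^(1/6) / n.
R^(1/6) = 2.46^(1/6) = 1.161865.
C = 1.161865 / 0.039 = 29.79 m^(1/2)/s.

29.79


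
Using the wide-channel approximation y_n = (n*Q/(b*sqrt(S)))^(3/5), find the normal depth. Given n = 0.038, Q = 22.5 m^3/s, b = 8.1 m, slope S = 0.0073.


We use the wide-channel approximation y_n = (n*Q/(b*sqrt(S)))^(3/5).
sqrt(S) = sqrt(0.0073) = 0.08544.
Numerator: n*Q = 0.038 * 22.5 = 0.855.
Denominator: b*sqrt(S) = 8.1 * 0.08544 = 0.692064.
arg = 1.2354.
y_n = 1.2354^(3/5) = 1.1353 m.

1.1353


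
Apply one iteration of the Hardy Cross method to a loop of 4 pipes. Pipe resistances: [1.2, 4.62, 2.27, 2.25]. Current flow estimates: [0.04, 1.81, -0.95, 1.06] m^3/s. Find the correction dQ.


Numerator terms (r*Q*|Q|): 1.2*0.04*|0.04| = 0.0019; 4.62*1.81*|1.81| = 15.1356; 2.27*-0.95*|-0.95| = -2.0487; 2.25*1.06*|1.06| = 2.5281.
Sum of numerator = 15.6169.
Denominator terms (r*|Q|): 1.2*|0.04| = 0.048; 4.62*|1.81| = 8.3622; 2.27*|-0.95| = 2.1565; 2.25*|1.06| = 2.385.
2 * sum of denominator = 2 * 12.9517 = 25.9034.
dQ = -15.6169 / 25.9034 = -0.6029 m^3/s.

-0.6029


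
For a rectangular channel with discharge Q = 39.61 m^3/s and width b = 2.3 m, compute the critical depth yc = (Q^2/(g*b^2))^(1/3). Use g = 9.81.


Using yc = (Q^2 / (g * b^2))^(1/3):
Q^2 = 39.61^2 = 1568.95.
g * b^2 = 9.81 * 2.3^2 = 9.81 * 5.29 = 51.89.
Q^2 / (g*b^2) = 1568.95 / 51.89 = 30.2361.
yc = 30.2361^(1/3) = 3.1153 m.

3.1153


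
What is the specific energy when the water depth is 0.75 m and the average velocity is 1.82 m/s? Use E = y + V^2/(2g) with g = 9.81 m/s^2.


Specific energy E = y + V^2/(2g).
Velocity head = V^2/(2g) = 1.82^2 / (2*9.81) = 3.3124 / 19.62 = 0.1688 m.
E = 0.75 + 0.1688 = 0.9188 m.

0.9188


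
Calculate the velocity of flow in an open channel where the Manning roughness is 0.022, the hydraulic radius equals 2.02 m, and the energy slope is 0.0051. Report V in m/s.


Manning's equation gives V = (1/n) * R^(2/3) * S^(1/2).
First, compute R^(2/3) = 2.02^(2/3) = 1.598.
Next, S^(1/2) = 0.0051^(1/2) = 0.071414.
Then 1/n = 1/0.022 = 45.45.
V = 45.45 * 1.598 * 0.071414 = 5.1872 m/s.

5.1872


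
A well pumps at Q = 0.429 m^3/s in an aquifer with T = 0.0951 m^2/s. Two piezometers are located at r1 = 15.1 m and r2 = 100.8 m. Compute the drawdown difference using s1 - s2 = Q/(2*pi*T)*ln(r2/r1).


Thiem equation: s1 - s2 = Q/(2*pi*T) * ln(r2/r1).
ln(r2/r1) = ln(100.8/15.1) = 1.8984.
Q/(2*pi*T) = 0.429 / (2*pi*0.0951) = 0.429 / 0.5975 = 0.718.
s1 - s2 = 0.718 * 1.8984 = 1.363 m.

1.363


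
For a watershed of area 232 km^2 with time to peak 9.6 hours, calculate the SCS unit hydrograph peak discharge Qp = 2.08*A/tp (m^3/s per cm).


SCS formula: Qp = 2.08 * A / tp.
Qp = 2.08 * 232 / 9.6
   = 482.56 / 9.6
   = 50.27 m^3/s per cm.

50.27


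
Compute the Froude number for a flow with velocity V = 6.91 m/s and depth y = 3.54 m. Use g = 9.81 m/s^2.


The Froude number is defined as Fr = V / sqrt(g*y).
g*y = 9.81 * 3.54 = 34.7274.
sqrt(g*y) = sqrt(34.7274) = 5.893.
Fr = 6.91 / 5.893 = 1.1726.

1.1726


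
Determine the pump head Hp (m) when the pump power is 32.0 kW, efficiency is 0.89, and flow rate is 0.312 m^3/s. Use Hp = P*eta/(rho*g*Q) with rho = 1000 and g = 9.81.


Pump head formula: Hp = P * eta / (rho * g * Q).
Numerator: P * eta = 32.0 * 1000 * 0.89 = 28480.0 W.
Denominator: rho * g * Q = 1000 * 9.81 * 0.312 = 3060.72.
Hp = 28480.0 / 3060.72 = 9.31 m.

9.31


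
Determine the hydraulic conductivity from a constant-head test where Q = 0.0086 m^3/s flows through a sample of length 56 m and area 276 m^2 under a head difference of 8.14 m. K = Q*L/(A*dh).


From K = Q*L / (A*dh):
Numerator: Q*L = 0.0086 * 56 = 0.4816.
Denominator: A*dh = 276 * 8.14 = 2246.64.
K = 0.4816 / 2246.64 = 0.000214 m/s.

0.000214


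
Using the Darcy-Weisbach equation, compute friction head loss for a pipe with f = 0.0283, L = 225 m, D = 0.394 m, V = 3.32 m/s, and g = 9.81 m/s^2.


Darcy-Weisbach equation: h_f = f * (L/D) * V^2/(2g).
f * L/D = 0.0283 * 225/0.394 = 16.1612.
V^2/(2g) = 3.32^2 / (2*9.81) = 11.0224 / 19.62 = 0.5618 m.
h_f = 16.1612 * 0.5618 = 9.079 m.

9.079


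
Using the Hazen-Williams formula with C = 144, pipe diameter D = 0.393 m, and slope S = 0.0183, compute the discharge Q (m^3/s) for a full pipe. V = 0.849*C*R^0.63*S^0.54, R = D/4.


For a full circular pipe, R = D/4 = 0.393/4 = 0.0983 m.
V = 0.849 * 144 * 0.0983^0.63 * 0.0183^0.54
  = 0.849 * 144 * 0.23183 * 0.115272
  = 3.2671 m/s.
Pipe area A = pi*D^2/4 = pi*0.393^2/4 = 0.1213 m^2.
Q = A * V = 0.1213 * 3.2671 = 0.3963 m^3/s.

0.3963


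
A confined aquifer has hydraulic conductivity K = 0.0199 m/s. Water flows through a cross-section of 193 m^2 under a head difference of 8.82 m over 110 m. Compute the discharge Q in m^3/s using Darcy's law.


Darcy's law: Q = K * A * i, where i = dh/L.
Hydraulic gradient i = 8.82 / 110 = 0.080182.
Q = 0.0199 * 193 * 0.080182
  = 0.308 m^3/s.

0.308


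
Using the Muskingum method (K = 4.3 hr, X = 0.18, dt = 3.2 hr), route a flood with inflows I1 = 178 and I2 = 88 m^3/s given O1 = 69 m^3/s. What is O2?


Muskingum coefficients:
denom = 2*K*(1-X) + dt = 2*4.3*(1-0.18) + 3.2 = 10.252.
C0 = (dt - 2*K*X)/denom = (3.2 - 2*4.3*0.18)/10.252 = 0.1611.
C1 = (dt + 2*K*X)/denom = (3.2 + 2*4.3*0.18)/10.252 = 0.4631.
C2 = (2*K*(1-X) - dt)/denom = 0.3757.
O2 = C0*I2 + C1*I1 + C2*O1
   = 0.1611*88 + 0.4631*178 + 0.3757*69
   = 122.54 m^3/s.

122.54


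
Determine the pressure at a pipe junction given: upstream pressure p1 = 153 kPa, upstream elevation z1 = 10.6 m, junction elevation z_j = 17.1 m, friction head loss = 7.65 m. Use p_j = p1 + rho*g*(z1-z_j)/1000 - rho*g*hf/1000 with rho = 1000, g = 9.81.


Junction pressure: p_j = p1 + rho*g*(z1 - z_j)/1000 - rho*g*hf/1000.
Elevation term = 1000*9.81*(10.6 - 17.1)/1000 = -63.765 kPa.
Friction term = 1000*9.81*7.65/1000 = 75.046 kPa.
p_j = 153 + -63.765 - 75.046 = 14.19 kPa.

14.19


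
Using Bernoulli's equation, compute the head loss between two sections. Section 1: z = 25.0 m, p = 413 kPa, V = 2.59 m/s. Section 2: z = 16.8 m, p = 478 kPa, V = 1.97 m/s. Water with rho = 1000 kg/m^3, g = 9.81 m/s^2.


Total head at each section: H = z + p/(rho*g) + V^2/(2g).
H1 = 25.0 + 413*1000/(1000*9.81) + 2.59^2/(2*9.81)
   = 25.0 + 42.1 + 0.3419
   = 67.442 m.
H2 = 16.8 + 478*1000/(1000*9.81) + 1.97^2/(2*9.81)
   = 16.8 + 48.726 + 0.1978
   = 65.724 m.
h_L = H1 - H2 = 67.442 - 65.724 = 1.718 m.

1.718


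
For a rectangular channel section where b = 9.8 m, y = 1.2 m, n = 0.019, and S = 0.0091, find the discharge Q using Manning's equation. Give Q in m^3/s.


For a rectangular channel, the cross-sectional area A = b * y = 9.8 * 1.2 = 11.76 m^2.
The wetted perimeter P = b + 2y = 9.8 + 2*1.2 = 12.2 m.
Hydraulic radius R = A/P = 11.76/12.2 = 0.9639 m.
Velocity V = (1/n)*R^(2/3)*S^(1/2) = (1/0.019)*0.9639^(2/3)*0.0091^(1/2) = 4.8993 m/s.
Discharge Q = A * V = 11.76 * 4.8993 = 57.616 m^3/s.

57.616


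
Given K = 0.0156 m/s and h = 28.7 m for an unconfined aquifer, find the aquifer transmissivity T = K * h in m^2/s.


Transmissivity is defined as T = K * h.
T = 0.0156 * 28.7
  = 0.4477 m^2/s.

0.4477


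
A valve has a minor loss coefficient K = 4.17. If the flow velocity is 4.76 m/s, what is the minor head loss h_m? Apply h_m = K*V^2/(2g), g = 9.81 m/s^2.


Minor loss formula: h_m = K * V^2/(2g).
V^2 = 4.76^2 = 22.6576.
V^2/(2g) = 22.6576 / 19.62 = 1.1548 m.
h_m = 4.17 * 1.1548 = 4.8156 m.

4.8156


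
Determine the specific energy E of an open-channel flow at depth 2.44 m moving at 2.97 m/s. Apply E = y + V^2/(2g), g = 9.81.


Specific energy E = y + V^2/(2g).
Velocity head = V^2/(2g) = 2.97^2 / (2*9.81) = 8.8209 / 19.62 = 0.4496 m.
E = 2.44 + 0.4496 = 2.8896 m.

2.8896


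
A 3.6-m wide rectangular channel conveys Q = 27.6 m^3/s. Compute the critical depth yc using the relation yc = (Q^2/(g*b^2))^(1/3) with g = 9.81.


Using yc = (Q^2 / (g * b^2))^(1/3):
Q^2 = 27.6^2 = 761.76.
g * b^2 = 9.81 * 3.6^2 = 9.81 * 12.96 = 127.14.
Q^2 / (g*b^2) = 761.76 / 127.14 = 5.9915.
yc = 5.9915^(1/3) = 1.8163 m.

1.8163


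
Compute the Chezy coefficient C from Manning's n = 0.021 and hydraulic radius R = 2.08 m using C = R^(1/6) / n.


The Chezy coefficient relates to Manning's n through C = R^(1/6) / n.
R^(1/6) = 2.08^(1/6) = 1.129823.
C = 1.129823 / 0.021 = 53.8 m^(1/2)/s.

53.8


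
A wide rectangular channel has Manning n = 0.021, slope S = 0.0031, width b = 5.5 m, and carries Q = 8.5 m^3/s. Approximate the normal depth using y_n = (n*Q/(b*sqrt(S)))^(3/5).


We use the wide-channel approximation y_n = (n*Q/(b*sqrt(S)))^(3/5).
sqrt(S) = sqrt(0.0031) = 0.055678.
Numerator: n*Q = 0.021 * 8.5 = 0.1785.
Denominator: b*sqrt(S) = 5.5 * 0.055678 = 0.306229.
arg = 0.5829.
y_n = 0.5829^(3/5) = 0.7234 m.

0.7234


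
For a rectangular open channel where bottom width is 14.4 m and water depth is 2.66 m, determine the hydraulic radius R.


For a rectangular section:
Flow area A = b * y = 14.4 * 2.66 = 38.3 m^2.
Wetted perimeter P = b + 2y = 14.4 + 2*2.66 = 19.72 m.
Hydraulic radius R = A/P = 38.3 / 19.72 = 1.9424 m.

1.9424


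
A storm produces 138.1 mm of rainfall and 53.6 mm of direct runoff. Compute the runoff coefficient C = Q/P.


The runoff coefficient C = runoff depth / rainfall depth.
C = 53.6 / 138.1
  = 0.3881.

0.3881


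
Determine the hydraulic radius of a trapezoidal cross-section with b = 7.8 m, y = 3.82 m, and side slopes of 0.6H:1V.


For a trapezoidal section with side slope z:
A = (b + z*y)*y = (7.8 + 0.6*3.82)*3.82 = 38.551 m^2.
P = b + 2*y*sqrt(1 + z^2) = 7.8 + 2*3.82*sqrt(1 + 0.6^2) = 16.71 m.
R = A/P = 38.551 / 16.71 = 2.3071 m.

2.3071


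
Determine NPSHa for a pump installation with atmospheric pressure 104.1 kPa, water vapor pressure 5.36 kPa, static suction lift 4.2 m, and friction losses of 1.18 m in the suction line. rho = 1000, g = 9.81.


NPSHa = p_atm/(rho*g) - z_s - hf_s - p_vap/(rho*g).
p_atm/(rho*g) = 104.1*1000 / (1000*9.81) = 10.612 m.
p_vap/(rho*g) = 5.36*1000 / (1000*9.81) = 0.546 m.
NPSHa = 10.612 - 4.2 - 1.18 - 0.546
      = 4.69 m.

4.69


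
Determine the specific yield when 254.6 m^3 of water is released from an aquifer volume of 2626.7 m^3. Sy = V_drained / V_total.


Specific yield Sy = Volume drained / Total volume.
Sy = 254.6 / 2626.7
   = 0.0969.

0.0969


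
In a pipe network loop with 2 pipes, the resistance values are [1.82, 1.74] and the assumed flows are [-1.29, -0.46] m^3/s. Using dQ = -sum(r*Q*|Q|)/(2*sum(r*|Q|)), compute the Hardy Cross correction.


Numerator terms (r*Q*|Q|): 1.82*-1.29*|-1.29| = -3.0287; 1.74*-0.46*|-0.46| = -0.3682.
Sum of numerator = -3.3968.
Denominator terms (r*|Q|): 1.82*|-1.29| = 2.3478; 1.74*|-0.46| = 0.8004.
2 * sum of denominator = 2 * 3.1482 = 6.2964.
dQ = --3.3968 / 6.2964 = 0.5395 m^3/s.

0.5395


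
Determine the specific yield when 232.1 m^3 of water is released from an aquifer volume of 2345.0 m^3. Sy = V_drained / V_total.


Specific yield Sy = Volume drained / Total volume.
Sy = 232.1 / 2345.0
   = 0.099.

0.099


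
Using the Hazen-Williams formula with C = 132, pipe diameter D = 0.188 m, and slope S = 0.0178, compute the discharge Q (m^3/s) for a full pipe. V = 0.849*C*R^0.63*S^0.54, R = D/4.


For a full circular pipe, R = D/4 = 0.188/4 = 0.047 m.
V = 0.849 * 132 * 0.047^0.63 * 0.0178^0.54
  = 0.849 * 132 * 0.145687 * 0.11356
  = 1.8541 m/s.
Pipe area A = pi*D^2/4 = pi*0.188^2/4 = 0.0278 m^2.
Q = A * V = 0.0278 * 1.8541 = 0.0515 m^3/s.

0.0515


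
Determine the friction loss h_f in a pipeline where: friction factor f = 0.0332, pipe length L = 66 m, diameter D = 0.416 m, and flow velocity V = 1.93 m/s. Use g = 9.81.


Darcy-Weisbach equation: h_f = f * (L/D) * V^2/(2g).
f * L/D = 0.0332 * 66/0.416 = 5.2673.
V^2/(2g) = 1.93^2 / (2*9.81) = 3.7249 / 19.62 = 0.1899 m.
h_f = 5.2673 * 0.1899 = 1.0 m.

1.0


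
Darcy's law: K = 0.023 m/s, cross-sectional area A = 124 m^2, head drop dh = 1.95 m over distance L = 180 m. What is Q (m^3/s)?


Darcy's law: Q = K * A * i, where i = dh/L.
Hydraulic gradient i = 1.95 / 180 = 0.010833.
Q = 0.023 * 124 * 0.010833
  = 0.0309 m^3/s.

0.0309


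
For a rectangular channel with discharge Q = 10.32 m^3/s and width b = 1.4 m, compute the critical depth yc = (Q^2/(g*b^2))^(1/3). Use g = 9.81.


Using yc = (Q^2 / (g * b^2))^(1/3):
Q^2 = 10.32^2 = 106.5.
g * b^2 = 9.81 * 1.4^2 = 9.81 * 1.96 = 19.23.
Q^2 / (g*b^2) = 106.5 / 19.23 = 5.5382.
yc = 5.5382^(1/3) = 1.7693 m.

1.7693


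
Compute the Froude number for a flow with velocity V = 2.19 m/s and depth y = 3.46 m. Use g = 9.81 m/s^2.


The Froude number is defined as Fr = V / sqrt(g*y).
g*y = 9.81 * 3.46 = 33.9426.
sqrt(g*y) = sqrt(33.9426) = 5.826.
Fr = 2.19 / 5.826 = 0.3759.

0.3759


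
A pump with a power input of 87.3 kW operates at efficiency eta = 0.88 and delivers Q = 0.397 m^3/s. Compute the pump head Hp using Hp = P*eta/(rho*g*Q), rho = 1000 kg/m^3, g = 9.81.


Pump head formula: Hp = P * eta / (rho * g * Q).
Numerator: P * eta = 87.3 * 1000 * 0.88 = 76824.0 W.
Denominator: rho * g * Q = 1000 * 9.81 * 0.397 = 3894.57.
Hp = 76824.0 / 3894.57 = 19.73 m.

19.73


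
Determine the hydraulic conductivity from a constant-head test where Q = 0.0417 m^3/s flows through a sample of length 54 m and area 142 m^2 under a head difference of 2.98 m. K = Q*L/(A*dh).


From K = Q*L / (A*dh):
Numerator: Q*L = 0.0417 * 54 = 2.2518.
Denominator: A*dh = 142 * 2.98 = 423.16.
K = 2.2518 / 423.16 = 0.005321 m/s.

0.005321


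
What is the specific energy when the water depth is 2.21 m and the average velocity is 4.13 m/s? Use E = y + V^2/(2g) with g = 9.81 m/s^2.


Specific energy E = y + V^2/(2g).
Velocity head = V^2/(2g) = 4.13^2 / (2*9.81) = 17.0569 / 19.62 = 0.8694 m.
E = 2.21 + 0.8694 = 3.0794 m.

3.0794


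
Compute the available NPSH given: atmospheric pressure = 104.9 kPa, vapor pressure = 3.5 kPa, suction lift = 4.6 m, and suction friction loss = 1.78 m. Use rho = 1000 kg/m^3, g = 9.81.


NPSHa = p_atm/(rho*g) - z_s - hf_s - p_vap/(rho*g).
p_atm/(rho*g) = 104.9*1000 / (1000*9.81) = 10.693 m.
p_vap/(rho*g) = 3.5*1000 / (1000*9.81) = 0.357 m.
NPSHa = 10.693 - 4.6 - 1.78 - 0.357
      = 3.96 m.

3.96


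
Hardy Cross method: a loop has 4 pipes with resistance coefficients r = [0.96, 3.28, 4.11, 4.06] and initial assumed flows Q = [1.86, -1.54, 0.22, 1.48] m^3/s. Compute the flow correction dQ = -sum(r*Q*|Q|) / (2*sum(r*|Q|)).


Numerator terms (r*Q*|Q|): 0.96*1.86*|1.86| = 3.3212; 3.28*-1.54*|-1.54| = -7.7788; 4.11*0.22*|0.22| = 0.1989; 4.06*1.48*|1.48| = 8.893.
Sum of numerator = 4.6343.
Denominator terms (r*|Q|): 0.96*|1.86| = 1.7856; 3.28*|-1.54| = 5.0512; 4.11*|0.22| = 0.9042; 4.06*|1.48| = 6.0088.
2 * sum of denominator = 2 * 13.7498 = 27.4996.
dQ = -4.6343 / 27.4996 = -0.1685 m^3/s.

-0.1685


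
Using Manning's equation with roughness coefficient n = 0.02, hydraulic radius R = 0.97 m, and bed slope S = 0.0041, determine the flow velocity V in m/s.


Manning's equation gives V = (1/n) * R^(2/3) * S^(1/2).
First, compute R^(2/3) = 0.97^(2/3) = 0.9799.
Next, S^(1/2) = 0.0041^(1/2) = 0.064031.
Then 1/n = 1/0.02 = 50.0.
V = 50.0 * 0.9799 * 0.064031 = 3.1372 m/s.

3.1372


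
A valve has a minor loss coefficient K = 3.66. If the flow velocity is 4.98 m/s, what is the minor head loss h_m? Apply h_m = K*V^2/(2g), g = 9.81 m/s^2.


Minor loss formula: h_m = K * V^2/(2g).
V^2 = 4.98^2 = 24.8004.
V^2/(2g) = 24.8004 / 19.62 = 1.264 m.
h_m = 3.66 * 1.264 = 4.6264 m.

4.6264


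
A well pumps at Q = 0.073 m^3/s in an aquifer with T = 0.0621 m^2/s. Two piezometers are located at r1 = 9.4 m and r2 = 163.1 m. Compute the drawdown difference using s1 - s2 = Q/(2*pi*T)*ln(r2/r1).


Thiem equation: s1 - s2 = Q/(2*pi*T) * ln(r2/r1).
ln(r2/r1) = ln(163.1/9.4) = 2.8537.
Q/(2*pi*T) = 0.073 / (2*pi*0.0621) = 0.073 / 0.3902 = 0.1871.
s1 - s2 = 0.1871 * 2.8537 = 0.5339 m.

0.5339


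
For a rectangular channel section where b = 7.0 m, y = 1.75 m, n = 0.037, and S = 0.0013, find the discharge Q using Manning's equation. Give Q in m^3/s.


For a rectangular channel, the cross-sectional area A = b * y = 7.0 * 1.75 = 12.25 m^2.
The wetted perimeter P = b + 2y = 7.0 + 2*1.75 = 10.5 m.
Hydraulic radius R = A/P = 12.25/10.5 = 1.1667 m.
Velocity V = (1/n)*R^(2/3)*S^(1/2) = (1/0.037)*1.1667^(2/3)*0.0013^(1/2) = 1.0799 m/s.
Discharge Q = A * V = 12.25 * 1.0799 = 13.229 m^3/s.

13.229


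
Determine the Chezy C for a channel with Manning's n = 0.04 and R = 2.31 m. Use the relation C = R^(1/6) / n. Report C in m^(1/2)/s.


The Chezy coefficient relates to Manning's n through C = R^(1/6) / n.
R^(1/6) = 2.31^(1/6) = 1.149746.
C = 1.149746 / 0.04 = 28.74 m^(1/2)/s.

28.74


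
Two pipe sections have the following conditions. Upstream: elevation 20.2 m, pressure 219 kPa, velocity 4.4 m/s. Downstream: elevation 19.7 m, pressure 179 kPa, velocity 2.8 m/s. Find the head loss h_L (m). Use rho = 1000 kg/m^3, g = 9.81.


Total head at each section: H = z + p/(rho*g) + V^2/(2g).
H1 = 20.2 + 219*1000/(1000*9.81) + 4.4^2/(2*9.81)
   = 20.2 + 22.324 + 0.9867
   = 43.511 m.
H2 = 19.7 + 179*1000/(1000*9.81) + 2.8^2/(2*9.81)
   = 19.7 + 18.247 + 0.3996
   = 38.346 m.
h_L = H1 - H2 = 43.511 - 38.346 = 5.165 m.

5.165


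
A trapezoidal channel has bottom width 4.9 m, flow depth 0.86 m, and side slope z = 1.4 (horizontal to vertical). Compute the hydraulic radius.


For a trapezoidal section with side slope z:
A = (b + z*y)*y = (4.9 + 1.4*0.86)*0.86 = 5.249 m^2.
P = b + 2*y*sqrt(1 + z^2) = 4.9 + 2*0.86*sqrt(1 + 1.4^2) = 7.859 m.
R = A/P = 5.249 / 7.859 = 0.6679 m.

0.6679


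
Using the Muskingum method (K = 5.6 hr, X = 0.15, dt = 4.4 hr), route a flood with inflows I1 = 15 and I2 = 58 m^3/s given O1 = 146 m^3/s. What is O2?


Muskingum coefficients:
denom = 2*K*(1-X) + dt = 2*5.6*(1-0.15) + 4.4 = 13.92.
C0 = (dt - 2*K*X)/denom = (4.4 - 2*5.6*0.15)/13.92 = 0.1954.
C1 = (dt + 2*K*X)/denom = (4.4 + 2*5.6*0.15)/13.92 = 0.4368.
C2 = (2*K*(1-X) - dt)/denom = 0.3678.
O2 = C0*I2 + C1*I1 + C2*O1
   = 0.1954*58 + 0.4368*15 + 0.3678*146
   = 71.59 m^3/s.

71.59


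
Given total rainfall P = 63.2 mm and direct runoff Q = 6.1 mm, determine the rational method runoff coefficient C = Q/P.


The runoff coefficient C = runoff depth / rainfall depth.
C = 6.1 / 63.2
  = 0.0965.

0.0965


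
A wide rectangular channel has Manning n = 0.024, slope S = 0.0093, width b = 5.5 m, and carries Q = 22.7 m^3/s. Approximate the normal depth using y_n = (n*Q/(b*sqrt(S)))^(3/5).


We use the wide-channel approximation y_n = (n*Q/(b*sqrt(S)))^(3/5).
sqrt(S) = sqrt(0.0093) = 0.096437.
Numerator: n*Q = 0.024 * 22.7 = 0.5448.
Denominator: b*sqrt(S) = 5.5 * 0.096437 = 0.530404.
arg = 1.0271.
y_n = 1.0271^(3/5) = 1.0162 m.

1.0162


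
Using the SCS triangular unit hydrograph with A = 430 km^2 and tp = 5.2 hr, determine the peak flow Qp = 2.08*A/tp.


SCS formula: Qp = 2.08 * A / tp.
Qp = 2.08 * 430 / 5.2
   = 894.4 / 5.2
   = 172.0 m^3/s per cm.

172.0


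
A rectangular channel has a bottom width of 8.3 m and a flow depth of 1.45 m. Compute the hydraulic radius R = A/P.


For a rectangular section:
Flow area A = b * y = 8.3 * 1.45 = 12.04 m^2.
Wetted perimeter P = b + 2y = 8.3 + 2*1.45 = 11.2 m.
Hydraulic radius R = A/P = 12.04 / 11.2 = 1.0746 m.

1.0746


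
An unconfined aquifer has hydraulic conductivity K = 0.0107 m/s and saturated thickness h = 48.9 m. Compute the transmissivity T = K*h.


Transmissivity is defined as T = K * h.
T = 0.0107 * 48.9
  = 0.5232 m^2/s.

0.5232


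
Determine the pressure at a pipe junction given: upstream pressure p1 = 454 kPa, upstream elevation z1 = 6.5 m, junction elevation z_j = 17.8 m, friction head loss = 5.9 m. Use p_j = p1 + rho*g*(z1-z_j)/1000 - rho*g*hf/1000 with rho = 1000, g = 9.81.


Junction pressure: p_j = p1 + rho*g*(z1 - z_j)/1000 - rho*g*hf/1000.
Elevation term = 1000*9.81*(6.5 - 17.8)/1000 = -110.853 kPa.
Friction term = 1000*9.81*5.9/1000 = 57.879 kPa.
p_j = 454 + -110.853 - 57.879 = 285.27 kPa.

285.27


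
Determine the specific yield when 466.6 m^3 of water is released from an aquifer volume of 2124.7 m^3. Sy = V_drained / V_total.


Specific yield Sy = Volume drained / Total volume.
Sy = 466.6 / 2124.7
   = 0.2196.

0.2196


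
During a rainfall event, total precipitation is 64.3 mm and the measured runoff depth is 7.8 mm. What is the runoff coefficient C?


The runoff coefficient C = runoff depth / rainfall depth.
C = 7.8 / 64.3
  = 0.1213.

0.1213


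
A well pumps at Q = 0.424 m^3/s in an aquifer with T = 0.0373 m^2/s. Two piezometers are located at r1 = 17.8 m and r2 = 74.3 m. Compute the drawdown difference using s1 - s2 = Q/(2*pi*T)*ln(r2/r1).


Thiem equation: s1 - s2 = Q/(2*pi*T) * ln(r2/r1).
ln(r2/r1) = ln(74.3/17.8) = 1.4289.
Q/(2*pi*T) = 0.424 / (2*pi*0.0373) = 0.424 / 0.2344 = 1.8092.
s1 - s2 = 1.8092 * 1.4289 = 2.5851 m.

2.5851


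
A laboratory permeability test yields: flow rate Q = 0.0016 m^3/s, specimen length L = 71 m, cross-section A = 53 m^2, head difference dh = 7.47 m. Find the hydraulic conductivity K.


From K = Q*L / (A*dh):
Numerator: Q*L = 0.0016 * 71 = 0.1136.
Denominator: A*dh = 53 * 7.47 = 395.91.
K = 0.1136 / 395.91 = 0.000287 m/s.

0.000287


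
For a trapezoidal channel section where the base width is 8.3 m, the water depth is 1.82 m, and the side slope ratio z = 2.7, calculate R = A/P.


For a trapezoidal section with side slope z:
A = (b + z*y)*y = (8.3 + 2.7*1.82)*1.82 = 24.049 m^2.
P = b + 2*y*sqrt(1 + z^2) = 8.3 + 2*1.82*sqrt(1 + 2.7^2) = 18.78 m.
R = A/P = 24.049 / 18.78 = 1.2806 m.

1.2806


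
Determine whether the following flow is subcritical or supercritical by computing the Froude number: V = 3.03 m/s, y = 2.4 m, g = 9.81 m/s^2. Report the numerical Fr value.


The Froude number is defined as Fr = V / sqrt(g*y).
g*y = 9.81 * 2.4 = 23.544.
sqrt(g*y) = sqrt(23.544) = 4.8522.
Fr = 3.03 / 4.8522 = 0.6245.
Since Fr < 1, the flow is subcritical.

0.6245


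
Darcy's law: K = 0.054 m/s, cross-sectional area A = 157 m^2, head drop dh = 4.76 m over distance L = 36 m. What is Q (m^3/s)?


Darcy's law: Q = K * A * i, where i = dh/L.
Hydraulic gradient i = 4.76 / 36 = 0.132222.
Q = 0.054 * 157 * 0.132222
  = 1.121 m^3/s.

1.121


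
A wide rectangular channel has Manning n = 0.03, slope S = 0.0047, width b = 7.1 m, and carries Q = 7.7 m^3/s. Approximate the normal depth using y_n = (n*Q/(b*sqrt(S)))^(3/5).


We use the wide-channel approximation y_n = (n*Q/(b*sqrt(S)))^(3/5).
sqrt(S) = sqrt(0.0047) = 0.068557.
Numerator: n*Q = 0.03 * 7.7 = 0.231.
Denominator: b*sqrt(S) = 7.1 * 0.068557 = 0.486755.
arg = 0.4746.
y_n = 0.4746^(3/5) = 0.6394 m.

0.6394


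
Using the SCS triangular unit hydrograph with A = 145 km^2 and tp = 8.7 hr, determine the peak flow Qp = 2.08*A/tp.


SCS formula: Qp = 2.08 * A / tp.
Qp = 2.08 * 145 / 8.7
   = 301.6 / 8.7
   = 34.67 m^3/s per cm.

34.67


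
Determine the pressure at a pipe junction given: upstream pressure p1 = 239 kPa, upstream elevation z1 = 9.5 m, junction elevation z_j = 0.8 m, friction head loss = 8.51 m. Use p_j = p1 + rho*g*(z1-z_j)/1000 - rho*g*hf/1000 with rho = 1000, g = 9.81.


Junction pressure: p_j = p1 + rho*g*(z1 - z_j)/1000 - rho*g*hf/1000.
Elevation term = 1000*9.81*(9.5 - 0.8)/1000 = 85.347 kPa.
Friction term = 1000*9.81*8.51/1000 = 83.483 kPa.
p_j = 239 + 85.347 - 83.483 = 240.86 kPa.

240.86


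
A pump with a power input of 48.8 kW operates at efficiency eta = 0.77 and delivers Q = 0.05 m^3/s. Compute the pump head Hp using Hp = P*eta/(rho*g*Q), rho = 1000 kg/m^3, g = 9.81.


Pump head formula: Hp = P * eta / (rho * g * Q).
Numerator: P * eta = 48.8 * 1000 * 0.77 = 37576.0 W.
Denominator: rho * g * Q = 1000 * 9.81 * 0.05 = 490.5.
Hp = 37576.0 / 490.5 = 76.61 m.

76.61


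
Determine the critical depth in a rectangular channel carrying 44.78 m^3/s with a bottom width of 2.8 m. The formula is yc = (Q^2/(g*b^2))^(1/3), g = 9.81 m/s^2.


Using yc = (Q^2 / (g * b^2))^(1/3):
Q^2 = 44.78^2 = 2005.25.
g * b^2 = 9.81 * 2.8^2 = 9.81 * 7.84 = 76.91.
Q^2 / (g*b^2) = 2005.25 / 76.91 = 26.0727.
yc = 26.0727^(1/3) = 2.9652 m.

2.9652


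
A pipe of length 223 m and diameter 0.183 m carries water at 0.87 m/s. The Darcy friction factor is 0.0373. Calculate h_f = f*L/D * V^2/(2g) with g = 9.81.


Darcy-Weisbach equation: h_f = f * (L/D) * V^2/(2g).
f * L/D = 0.0373 * 223/0.183 = 45.453.
V^2/(2g) = 0.87^2 / (2*9.81) = 0.7569 / 19.62 = 0.0386 m.
h_f = 45.453 * 0.0386 = 1.753 m.

1.753


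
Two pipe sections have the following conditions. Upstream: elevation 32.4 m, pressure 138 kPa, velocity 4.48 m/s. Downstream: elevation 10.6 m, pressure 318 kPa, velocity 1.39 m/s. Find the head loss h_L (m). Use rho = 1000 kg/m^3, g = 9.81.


Total head at each section: H = z + p/(rho*g) + V^2/(2g).
H1 = 32.4 + 138*1000/(1000*9.81) + 4.48^2/(2*9.81)
   = 32.4 + 14.067 + 1.023
   = 47.49 m.
H2 = 10.6 + 318*1000/(1000*9.81) + 1.39^2/(2*9.81)
   = 10.6 + 32.416 + 0.0985
   = 43.114 m.
h_L = H1 - H2 = 47.49 - 43.114 = 4.376 m.

4.376


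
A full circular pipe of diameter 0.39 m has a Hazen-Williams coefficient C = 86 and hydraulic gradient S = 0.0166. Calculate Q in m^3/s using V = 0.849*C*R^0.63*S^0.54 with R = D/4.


For a full circular pipe, R = D/4 = 0.39/4 = 0.0975 m.
V = 0.849 * 86 * 0.0975^0.63 * 0.0166^0.54
  = 0.849 * 86 * 0.230713 * 0.10936
  = 1.8422 m/s.
Pipe area A = pi*D^2/4 = pi*0.39^2/4 = 0.1195 m^2.
Q = A * V = 0.1195 * 1.8422 = 0.2201 m^3/s.

0.2201


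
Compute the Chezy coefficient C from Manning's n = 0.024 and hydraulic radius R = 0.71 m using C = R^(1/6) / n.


The Chezy coefficient relates to Manning's n through C = R^(1/6) / n.
R^(1/6) = 0.71^(1/6) = 0.944517.
C = 0.944517 / 0.024 = 39.35 m^(1/2)/s.

39.35


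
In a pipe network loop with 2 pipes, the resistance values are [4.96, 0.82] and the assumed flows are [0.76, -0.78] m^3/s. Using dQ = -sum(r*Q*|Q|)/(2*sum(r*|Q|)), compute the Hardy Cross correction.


Numerator terms (r*Q*|Q|): 4.96*0.76*|0.76| = 2.8649; 0.82*-0.78*|-0.78| = -0.4989.
Sum of numerator = 2.366.
Denominator terms (r*|Q|): 4.96*|0.76| = 3.7696; 0.82*|-0.78| = 0.6396.
2 * sum of denominator = 2 * 4.4092 = 8.8184.
dQ = -2.366 / 8.8184 = -0.2683 m^3/s.

-0.2683


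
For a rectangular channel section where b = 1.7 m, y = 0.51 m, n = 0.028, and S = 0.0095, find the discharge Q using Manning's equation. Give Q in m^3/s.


For a rectangular channel, the cross-sectional area A = b * y = 1.7 * 0.51 = 0.87 m^2.
The wetted perimeter P = b + 2y = 1.7 + 2*0.51 = 2.72 m.
Hydraulic radius R = A/P = 0.87/2.72 = 0.3188 m.
Velocity V = (1/n)*R^(2/3)*S^(1/2) = (1/0.028)*0.3188^(2/3)*0.0095^(1/2) = 1.6243 m/s.
Discharge Q = A * V = 0.87 * 1.6243 = 1.408 m^3/s.

1.408


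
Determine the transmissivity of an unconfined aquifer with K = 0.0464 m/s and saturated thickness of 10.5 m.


Transmissivity is defined as T = K * h.
T = 0.0464 * 10.5
  = 0.4872 m^2/s.

0.4872


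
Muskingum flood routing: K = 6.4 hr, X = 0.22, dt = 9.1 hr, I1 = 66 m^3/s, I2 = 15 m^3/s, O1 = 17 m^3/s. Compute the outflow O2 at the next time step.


Muskingum coefficients:
denom = 2*K*(1-X) + dt = 2*6.4*(1-0.22) + 9.1 = 19.084.
C0 = (dt - 2*K*X)/denom = (9.1 - 2*6.4*0.22)/19.084 = 0.3293.
C1 = (dt + 2*K*X)/denom = (9.1 + 2*6.4*0.22)/19.084 = 0.6244.
C2 = (2*K*(1-X) - dt)/denom = 0.0463.
O2 = C0*I2 + C1*I1 + C2*O1
   = 0.3293*15 + 0.6244*66 + 0.0463*17
   = 46.94 m^3/s.

46.94


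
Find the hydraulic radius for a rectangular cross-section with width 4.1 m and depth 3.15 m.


For a rectangular section:
Flow area A = b * y = 4.1 * 3.15 = 12.91 m^2.
Wetted perimeter P = b + 2y = 4.1 + 2*3.15 = 10.4 m.
Hydraulic radius R = A/P = 12.91 / 10.4 = 1.2418 m.

1.2418


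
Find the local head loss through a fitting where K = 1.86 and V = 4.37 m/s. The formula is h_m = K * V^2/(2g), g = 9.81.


Minor loss formula: h_m = K * V^2/(2g).
V^2 = 4.37^2 = 19.0969.
V^2/(2g) = 19.0969 / 19.62 = 0.9733 m.
h_m = 1.86 * 0.9733 = 1.8104 m.

1.8104


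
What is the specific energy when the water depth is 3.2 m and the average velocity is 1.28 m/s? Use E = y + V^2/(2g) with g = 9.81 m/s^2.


Specific energy E = y + V^2/(2g).
Velocity head = V^2/(2g) = 1.28^2 / (2*9.81) = 1.6384 / 19.62 = 0.0835 m.
E = 3.2 + 0.0835 = 3.2835 m.

3.2835


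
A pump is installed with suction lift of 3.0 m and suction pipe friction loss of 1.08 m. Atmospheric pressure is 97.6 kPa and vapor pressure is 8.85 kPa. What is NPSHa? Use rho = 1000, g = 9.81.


NPSHa = p_atm/(rho*g) - z_s - hf_s - p_vap/(rho*g).
p_atm/(rho*g) = 97.6*1000 / (1000*9.81) = 9.949 m.
p_vap/(rho*g) = 8.85*1000 / (1000*9.81) = 0.902 m.
NPSHa = 9.949 - 3.0 - 1.08 - 0.902
      = 4.97 m.

4.97


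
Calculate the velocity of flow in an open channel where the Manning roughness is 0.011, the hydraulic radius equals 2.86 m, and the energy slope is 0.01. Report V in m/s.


Manning's equation gives V = (1/n) * R^(2/3) * S^(1/2).
First, compute R^(2/3) = 2.86^(2/3) = 2.0149.
Next, S^(1/2) = 0.01^(1/2) = 0.1.
Then 1/n = 1/0.011 = 90.91.
V = 90.91 * 2.0149 * 0.1 = 18.3169 m/s.

18.3169


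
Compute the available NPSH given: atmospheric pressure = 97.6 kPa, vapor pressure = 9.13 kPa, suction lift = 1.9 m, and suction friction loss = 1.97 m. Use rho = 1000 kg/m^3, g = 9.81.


NPSHa = p_atm/(rho*g) - z_s - hf_s - p_vap/(rho*g).
p_atm/(rho*g) = 97.6*1000 / (1000*9.81) = 9.949 m.
p_vap/(rho*g) = 9.13*1000 / (1000*9.81) = 0.931 m.
NPSHa = 9.949 - 1.9 - 1.97 - 0.931
      = 5.15 m.

5.15


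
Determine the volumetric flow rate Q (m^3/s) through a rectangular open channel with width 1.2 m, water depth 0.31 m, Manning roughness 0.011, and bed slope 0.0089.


For a rectangular channel, the cross-sectional area A = b * y = 1.2 * 0.31 = 0.37 m^2.
The wetted perimeter P = b + 2y = 1.2 + 2*0.31 = 1.82 m.
Hydraulic radius R = A/P = 0.37/1.82 = 0.2044 m.
Velocity V = (1/n)*R^(2/3)*S^(1/2) = (1/0.011)*0.2044^(2/3)*0.0089^(1/2) = 2.9759 m/s.
Discharge Q = A * V = 0.37 * 2.9759 = 1.107 m^3/s.

1.107


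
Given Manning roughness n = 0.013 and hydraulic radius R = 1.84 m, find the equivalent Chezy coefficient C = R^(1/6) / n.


The Chezy coefficient relates to Manning's n through C = R^(1/6) / n.
R^(1/6) = 1.84^(1/6) = 1.106971.
C = 1.106971 / 0.013 = 85.15 m^(1/2)/s.

85.15


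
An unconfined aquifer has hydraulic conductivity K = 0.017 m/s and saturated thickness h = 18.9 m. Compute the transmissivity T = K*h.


Transmissivity is defined as T = K * h.
T = 0.017 * 18.9
  = 0.3213 m^2/s.

0.3213


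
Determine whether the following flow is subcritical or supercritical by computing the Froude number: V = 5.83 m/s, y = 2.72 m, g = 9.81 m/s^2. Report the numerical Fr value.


The Froude number is defined as Fr = V / sqrt(g*y).
g*y = 9.81 * 2.72 = 26.6832.
sqrt(g*y) = sqrt(26.6832) = 5.1656.
Fr = 5.83 / 5.1656 = 1.1286.
Since Fr > 1, the flow is supercritical.

1.1286


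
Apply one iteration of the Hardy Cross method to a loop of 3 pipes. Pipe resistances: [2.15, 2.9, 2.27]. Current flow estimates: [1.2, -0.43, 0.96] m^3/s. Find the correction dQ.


Numerator terms (r*Q*|Q|): 2.15*1.2*|1.2| = 3.096; 2.9*-0.43*|-0.43| = -0.5362; 2.27*0.96*|0.96| = 2.092.
Sum of numerator = 4.6518.
Denominator terms (r*|Q|): 2.15*|1.2| = 2.58; 2.9*|-0.43| = 1.247; 2.27*|0.96| = 2.1792.
2 * sum of denominator = 2 * 6.0062 = 12.0124.
dQ = -4.6518 / 12.0124 = -0.3873 m^3/s.

-0.3873


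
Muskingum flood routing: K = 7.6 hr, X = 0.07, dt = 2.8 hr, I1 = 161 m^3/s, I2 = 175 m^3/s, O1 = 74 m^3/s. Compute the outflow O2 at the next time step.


Muskingum coefficients:
denom = 2*K*(1-X) + dt = 2*7.6*(1-0.07) + 2.8 = 16.936.
C0 = (dt - 2*K*X)/denom = (2.8 - 2*7.6*0.07)/16.936 = 0.1025.
C1 = (dt + 2*K*X)/denom = (2.8 + 2*7.6*0.07)/16.936 = 0.2282.
C2 = (2*K*(1-X) - dt)/denom = 0.6693.
O2 = C0*I2 + C1*I1 + C2*O1
   = 0.1025*175 + 0.2282*161 + 0.6693*74
   = 104.2 m^3/s.

104.2


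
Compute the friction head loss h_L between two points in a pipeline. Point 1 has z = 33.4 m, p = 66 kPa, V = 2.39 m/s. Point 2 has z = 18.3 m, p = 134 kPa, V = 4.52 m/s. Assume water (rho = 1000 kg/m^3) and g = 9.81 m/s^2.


Total head at each section: H = z + p/(rho*g) + V^2/(2g).
H1 = 33.4 + 66*1000/(1000*9.81) + 2.39^2/(2*9.81)
   = 33.4 + 6.728 + 0.2911
   = 40.419 m.
H2 = 18.3 + 134*1000/(1000*9.81) + 4.52^2/(2*9.81)
   = 18.3 + 13.66 + 1.0413
   = 33.001 m.
h_L = H1 - H2 = 40.419 - 33.001 = 7.418 m.

7.418
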